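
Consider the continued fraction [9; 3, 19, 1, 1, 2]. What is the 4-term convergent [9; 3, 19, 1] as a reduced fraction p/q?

Build up convergents one term at a time:
a_0 = 9: 9/1
a_1 = 3: 28/3
a_2 = 19: 541/58
a_3 = 1: 569/61

569/61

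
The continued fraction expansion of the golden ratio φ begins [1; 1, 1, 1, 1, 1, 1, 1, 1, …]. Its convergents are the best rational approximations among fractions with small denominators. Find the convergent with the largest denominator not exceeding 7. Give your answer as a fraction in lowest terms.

8/5

List convergents until the denominator exceeds the bound:
a_0 = 1: 1/1  (≤ bound)
a_1 = 1: 2/1  (≤ bound)
a_2 = 1: 3/2  (≤ bound)
a_3 = 1: 5/3  (≤ bound)
a_4 = 1: 8/5  (≤ bound)
a_5 = 1: 13/8  (> 7, stop)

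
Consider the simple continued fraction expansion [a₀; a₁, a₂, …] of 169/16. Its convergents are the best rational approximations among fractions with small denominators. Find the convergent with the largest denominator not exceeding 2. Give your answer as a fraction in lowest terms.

21/2

List convergents until the denominator exceeds the bound:
a_0 = 10: 10/1  (≤ bound)
a_1 = 1: 11/1  (≤ bound)
a_2 = 1: 21/2  (≤ bound)
a_3 = 3: 74/7  (> 2, stop)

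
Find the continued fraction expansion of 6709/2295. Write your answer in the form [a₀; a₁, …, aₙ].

⌊6709/2295⌋ = 2, remainder 2119
⌊2295/2119⌋ = 1, remainder 176
⌊2119/176⌋ = 12, remainder 7
⌊176/7⌋ = 25, remainder 1
⌊7/1⌋ = 7, remainder 0

[2; 1, 12, 25, 7]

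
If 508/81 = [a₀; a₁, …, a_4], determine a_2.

508 = 6·81 + 22, so a_0 = 6
81 = 3·22 + 15, so a_1 = 3
22 = 1·15 + 7, so a_2 = 1

1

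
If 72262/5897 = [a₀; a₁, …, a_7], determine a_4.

72262 ÷ 5897 → quotient 12, remainder 1498
5897 ÷ 1498 → quotient 3, remainder 1403
1498 ÷ 1403 → quotient 1, remainder 95
1403 ÷ 95 → quotient 14, remainder 73
95 ÷ 73 → quotient 1, remainder 22

1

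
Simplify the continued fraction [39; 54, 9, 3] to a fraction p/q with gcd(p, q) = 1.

59113/1515

Compute successive convergents:
a_0 = 39: 39/1
a_1 = 54: 2107/54
a_2 = 9: 19002/487
a_3 = 3: 59113/1515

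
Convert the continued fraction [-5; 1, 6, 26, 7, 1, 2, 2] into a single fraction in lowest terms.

-41135/9931

a_0 = -5: -5/1
a_1 = 1: -4/1
a_2 = 6: -29/7
a_3 = 26: -758/183
a_4 = 7: -5335/1288
a_5 = 1: -6093/1471
a_6 = 2: -17521/4230
a_7 = 2: -41135/9931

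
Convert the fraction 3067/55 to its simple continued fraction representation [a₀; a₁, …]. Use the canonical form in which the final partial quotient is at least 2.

Apply division with remainder until the remainder is 0:
3067 = 55·55 + 42, so a_0 = 55
55 = 1·42 + 13, so a_1 = 1
42 = 3·13 + 3, so a_2 = 3
13 = 4·3 + 1, so a_3 = 4
3 = 3·1 + 0, so a_4 = 3

[55; 1, 3, 4, 3]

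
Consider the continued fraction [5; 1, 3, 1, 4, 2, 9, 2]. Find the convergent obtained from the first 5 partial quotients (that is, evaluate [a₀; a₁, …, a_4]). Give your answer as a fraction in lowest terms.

a_0 = 5: 5/1
a_1 = 1: 6/1
a_2 = 3: 23/4
a_3 = 1: 29/5
a_4 = 4: 139/24

139/24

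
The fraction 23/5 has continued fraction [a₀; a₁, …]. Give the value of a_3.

⌊23/5⌋ = 4, remainder 3
⌊5/3⌋ = 1, remainder 2
⌊3/2⌋ = 1, remainder 1
⌊2/1⌋ = 2, remainder 0

2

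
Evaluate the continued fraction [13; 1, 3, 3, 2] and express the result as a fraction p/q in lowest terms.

413/30

Collapse the nested fraction from the inside out:
Start with 2.
3 + 1/(2/1) = 3 + 1/2 = 7/2
3 + 1/(7/2) = 3 + 2/7 = 23/7
1 + 1/(23/7) = 1 + 7/23 = 30/23
13 + 1/(30/23) = 13 + 23/30 = 413/30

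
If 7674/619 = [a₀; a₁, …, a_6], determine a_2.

Repeatedly divide and take the remainder:
7674 ÷ 619 → quotient 12, remainder 246
619 ÷ 246 → quotient 2, remainder 127
246 ÷ 127 → quotient 1, remainder 119

1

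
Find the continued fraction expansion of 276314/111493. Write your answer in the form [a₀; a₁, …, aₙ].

Apply division with remainder until the remainder is 0:
276314 ÷ 111493 → quotient 2, remainder 53328
111493 ÷ 53328 → quotient 2, remainder 4837
53328 ÷ 4837 → quotient 11, remainder 121
4837 ÷ 121 → quotient 39, remainder 118
121 ÷ 118 → quotient 1, remainder 3
118 ÷ 3 → quotient 39, remainder 1
3 ÷ 1 → quotient 3, remainder 0

[2; 2, 11, 39, 1, 39, 3]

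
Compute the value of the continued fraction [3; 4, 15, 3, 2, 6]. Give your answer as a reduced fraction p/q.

a_0 = 3: 3/1
a_1 = 4: 13/4
a_2 = 15: 198/61
a_3 = 3: 607/187
a_4 = 2: 1412/435
a_5 = 6: 9079/2797

9079/2797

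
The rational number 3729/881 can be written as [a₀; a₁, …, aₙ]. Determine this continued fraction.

[4; 4, 3, 2, 1, 3, 2, 2]

3729 = 4·881 + 205, so a_0 = 4
881 = 4·205 + 61, so a_1 = 4
205 = 3·61 + 22, so a_2 = 3
61 = 2·22 + 17, so a_3 = 2
22 = 1·17 + 5, so a_4 = 1
17 = 3·5 + 2, so a_5 = 3
5 = 2·2 + 1, so a_6 = 2
2 = 2·1 + 0, so a_7 = 2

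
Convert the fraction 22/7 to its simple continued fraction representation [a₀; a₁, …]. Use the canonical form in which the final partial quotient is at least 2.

[3; 7]

Run the Euclidean algorithm, recording each quotient:
22 ÷ 7 → quotient 3, remainder 1
7 ÷ 1 → quotient 7, remainder 0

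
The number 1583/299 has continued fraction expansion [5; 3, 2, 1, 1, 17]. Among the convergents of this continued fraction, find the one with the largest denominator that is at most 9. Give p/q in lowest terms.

List convergents until the denominator exceeds the bound:
a_0 = 5: 5/1  (≤ bound)
a_1 = 3: 16/3  (≤ bound)
a_2 = 2: 37/7  (≤ bound)
a_3 = 1: 53/10  (> 9, stop)

37/7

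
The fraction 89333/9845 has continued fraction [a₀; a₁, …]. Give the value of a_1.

⌊89333/9845⌋ = 9, remainder 728
⌊9845/728⌋ = 13, remainder 381

13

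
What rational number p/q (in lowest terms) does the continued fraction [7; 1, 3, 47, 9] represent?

Start with 9.
47 + 1/(9/1) = 47 + 1/9 = 424/9
3 + 1/(424/9) = 3 + 9/424 = 1281/424
1 + 1/(1281/424) = 1 + 424/1281 = 1705/1281
7 + 1/(1705/1281) = 7 + 1281/1705 = 13216/1705

13216/1705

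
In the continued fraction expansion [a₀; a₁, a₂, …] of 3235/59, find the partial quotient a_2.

3235 = 54·59 + 49, so a_0 = 54
59 = 1·49 + 10, so a_1 = 1
49 = 4·10 + 9, so a_2 = 4

4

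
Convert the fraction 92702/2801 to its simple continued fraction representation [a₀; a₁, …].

92702 = 33·2801 + 269, so a_0 = 33
2801 = 10·269 + 111, so a_1 = 10
269 = 2·111 + 47, so a_2 = 2
111 = 2·47 + 17, so a_3 = 2
47 = 2·17 + 13, so a_4 = 2
17 = 1·13 + 4, so a_5 = 1
13 = 3·4 + 1, so a_6 = 3
4 = 4·1 + 0, so a_7 = 4

[33; 10, 2, 2, 2, 1, 3, 4]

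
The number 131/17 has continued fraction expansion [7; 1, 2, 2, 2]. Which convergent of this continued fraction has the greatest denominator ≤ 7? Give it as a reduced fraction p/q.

a_0 = 7: 7/1  (≤ bound)
a_1 = 1: 8/1  (≤ bound)
a_2 = 2: 23/3  (≤ bound)
a_3 = 2: 54/7  (≤ bound)
a_4 = 2: 131/17  (> 7, stop)

54/7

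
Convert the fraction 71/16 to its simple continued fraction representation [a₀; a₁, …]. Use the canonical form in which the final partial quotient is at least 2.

[4; 2, 3, 2]

Apply division with remainder until the remainder is 0:
71 ÷ 16 → quotient 4, remainder 7
16 ÷ 7 → quotient 2, remainder 2
7 ÷ 2 → quotient 3, remainder 1
2 ÷ 1 → quotient 2, remainder 0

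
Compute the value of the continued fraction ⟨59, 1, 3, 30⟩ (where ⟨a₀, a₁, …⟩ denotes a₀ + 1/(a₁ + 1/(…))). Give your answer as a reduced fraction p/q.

Build up convergents one term at a time:
a_0 = 59: 59/1
a_1 = 1: 60/1
a_2 = 3: 239/4
a_3 = 30: 7230/121

7230/121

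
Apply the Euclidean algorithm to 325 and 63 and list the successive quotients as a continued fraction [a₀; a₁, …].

[5; 6, 3, 3]

325 ÷ 63 → quotient 5, remainder 10
63 ÷ 10 → quotient 6, remainder 3
10 ÷ 3 → quotient 3, remainder 1
3 ÷ 1 → quotient 3, remainder 0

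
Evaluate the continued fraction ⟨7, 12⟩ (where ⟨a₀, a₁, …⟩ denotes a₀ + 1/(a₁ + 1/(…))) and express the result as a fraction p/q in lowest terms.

85/12

Work from the innermost term outward:
Start with 12.
7 + 1/(12/1) = 7 + 1/12 = 85/12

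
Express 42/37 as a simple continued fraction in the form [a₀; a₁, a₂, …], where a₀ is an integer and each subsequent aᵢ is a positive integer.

[1; 7, 2, 2]

42 ÷ 37 → quotient 1, remainder 5
37 ÷ 5 → quotient 7, remainder 2
5 ÷ 2 → quotient 2, remainder 1
2 ÷ 1 → quotient 2, remainder 0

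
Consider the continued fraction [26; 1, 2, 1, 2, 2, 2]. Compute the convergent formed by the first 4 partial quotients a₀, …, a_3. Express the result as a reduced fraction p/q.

Start with 1.
2 + 1/(1/1) = 2 + 1/1 = 3/1
1 + 1/(3/1) = 1 + 1/3 = 4/3
26 + 1/(4/3) = 26 + 3/4 = 107/4

107/4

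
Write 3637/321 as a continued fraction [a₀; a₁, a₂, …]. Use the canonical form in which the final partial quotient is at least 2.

Repeatedly divide and take the remainder:
3637 ÷ 321 → quotient 11, remainder 106
321 ÷ 106 → quotient 3, remainder 3
106 ÷ 3 → quotient 35, remainder 1
3 ÷ 1 → quotient 3, remainder 0

[11; 3, 35, 3]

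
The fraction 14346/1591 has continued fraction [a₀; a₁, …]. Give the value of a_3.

14346 ÷ 1591 → quotient 9, remainder 27
1591 ÷ 27 → quotient 58, remainder 25
27 ÷ 25 → quotient 1, remainder 2
25 ÷ 2 → quotient 12, remainder 1

12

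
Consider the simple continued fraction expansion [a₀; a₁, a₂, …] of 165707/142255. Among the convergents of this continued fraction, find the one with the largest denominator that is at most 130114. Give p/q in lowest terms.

List convergents until the denominator exceeds the bound:
a_0 = 1: 1/1  (≤ bound)
a_1 = 6: 7/6  (≤ bound)
a_2 = 15: 106/91  (≤ bound)
a_3 = 5: 537/461  (≤ bound)
a_4 = 38: 20512/17609  (≤ bound)
a_5 = 2: 41561/35679  (≤ bound)
a_6 = 1: 62073/53288  (≤ bound)
a_7 = 2: 165707/142255  (> 130114, stop)

62073/53288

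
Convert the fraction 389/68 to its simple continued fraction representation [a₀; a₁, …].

389 = 5·68 + 49, so a_0 = 5
68 = 1·49 + 19, so a_1 = 1
49 = 2·19 + 11, so a_2 = 2
19 = 1·11 + 8, so a_3 = 1
11 = 1·8 + 3, so a_4 = 1
8 = 2·3 + 2, so a_5 = 2
3 = 1·2 + 1, so a_6 = 1
2 = 2·1 + 0, so a_7 = 2

[5; 1, 2, 1, 1, 2, 1, 2]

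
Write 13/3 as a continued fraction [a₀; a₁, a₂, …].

Apply division with remainder until the remainder is 0:
13 ÷ 3 → quotient 4, remainder 1
3 ÷ 1 → quotient 3, remainder 0

[4; 3]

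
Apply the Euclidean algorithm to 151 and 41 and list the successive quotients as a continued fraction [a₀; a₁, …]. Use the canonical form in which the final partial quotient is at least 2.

[3; 1, 2, 6, 2]

⌊151/41⌋ = 3, remainder 28
⌊41/28⌋ = 1, remainder 13
⌊28/13⌋ = 2, remainder 2
⌊13/2⌋ = 6, remainder 1
⌊2/1⌋ = 2, remainder 0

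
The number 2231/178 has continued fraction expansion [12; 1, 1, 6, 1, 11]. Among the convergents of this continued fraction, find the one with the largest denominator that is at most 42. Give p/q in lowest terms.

a_0 = 12: 12/1  (≤ bound)
a_1 = 1: 13/1  (≤ bound)
a_2 = 1: 25/2  (≤ bound)
a_3 = 6: 163/13  (≤ bound)
a_4 = 1: 188/15  (≤ bound)
a_5 = 11: 2231/178  (> 42, stop)

188/15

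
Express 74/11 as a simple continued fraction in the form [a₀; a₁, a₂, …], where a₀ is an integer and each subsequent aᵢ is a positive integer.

⌊74/11⌋ = 6, remainder 8
⌊11/8⌋ = 1, remainder 3
⌊8/3⌋ = 2, remainder 2
⌊3/2⌋ = 1, remainder 1
⌊2/1⌋ = 2, remainder 0

[6; 1, 2, 1, 2]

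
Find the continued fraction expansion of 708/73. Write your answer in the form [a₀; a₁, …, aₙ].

708 = 9·73 + 51, so a_0 = 9
73 = 1·51 + 22, so a_1 = 1
51 = 2·22 + 7, so a_2 = 2
22 = 3·7 + 1, so a_3 = 3
7 = 7·1 + 0, so a_4 = 7

[9; 1, 2, 3, 7]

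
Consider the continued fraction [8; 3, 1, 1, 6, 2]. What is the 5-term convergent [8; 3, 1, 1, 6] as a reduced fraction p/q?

Starting at the tail and folding back:
Start with 6.
1 + 1/(6/1) = 1 + 1/6 = 7/6
1 + 1/(7/6) = 1 + 6/7 = 13/7
3 + 1/(13/7) = 3 + 7/13 = 46/13
8 + 1/(46/13) = 8 + 13/46 = 381/46

381/46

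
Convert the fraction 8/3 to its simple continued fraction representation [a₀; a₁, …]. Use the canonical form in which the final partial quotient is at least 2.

Apply division with remainder until the remainder is 0:
8 ÷ 3 → quotient 2, remainder 2
3 ÷ 2 → quotient 1, remainder 1
2 ÷ 1 → quotient 2, remainder 0

[2; 1, 2]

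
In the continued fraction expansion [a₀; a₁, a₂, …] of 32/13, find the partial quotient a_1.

2

32 ÷ 13 → quotient 2, remainder 6
13 ÷ 6 → quotient 2, remainder 1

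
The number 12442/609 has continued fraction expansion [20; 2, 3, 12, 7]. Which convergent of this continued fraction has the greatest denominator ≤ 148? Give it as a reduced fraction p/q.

1757/86

List convergents until the denominator exceeds the bound:
a_0 = 20: 20/1  (≤ bound)
a_1 = 2: 41/2  (≤ bound)
a_2 = 3: 143/7  (≤ bound)
a_3 = 12: 1757/86  (≤ bound)
a_4 = 7: 12442/609  (> 148, stop)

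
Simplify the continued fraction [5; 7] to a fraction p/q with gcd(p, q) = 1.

36/7

Start with 7.
5 + 1/(7/1) = 5 + 1/7 = 36/7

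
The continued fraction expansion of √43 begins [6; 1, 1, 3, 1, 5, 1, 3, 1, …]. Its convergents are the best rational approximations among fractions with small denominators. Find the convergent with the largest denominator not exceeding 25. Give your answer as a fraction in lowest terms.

a_0 = 6: 6/1  (≤ bound)
a_1 = 1: 7/1  (≤ bound)
a_2 = 1: 13/2  (≤ bound)
a_3 = 3: 46/7  (≤ bound)
a_4 = 1: 59/9  (≤ bound)
a_5 = 5: 341/52  (> 25, stop)

59/9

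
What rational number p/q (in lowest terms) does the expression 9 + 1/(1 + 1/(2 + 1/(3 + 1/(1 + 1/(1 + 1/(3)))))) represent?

795/82

Starting at the tail and folding back:
Start with 3.
1 + 1/(3/1) = 1 + 1/3 = 4/3
1 + 1/(4/3) = 1 + 3/4 = 7/4
3 + 1/(7/4) = 3 + 4/7 = 25/7
2 + 1/(25/7) = 2 + 7/25 = 57/25
1 + 1/(57/25) = 1 + 25/57 = 82/57
9 + 1/(82/57) = 9 + 57/82 = 795/82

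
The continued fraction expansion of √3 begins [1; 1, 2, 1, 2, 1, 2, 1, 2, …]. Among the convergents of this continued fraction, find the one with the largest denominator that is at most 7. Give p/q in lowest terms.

7/4

List convergents until the denominator exceeds the bound:
a_0 = 1: 1/1  (≤ bound)
a_1 = 1: 2/1  (≤ bound)
a_2 = 2: 5/3  (≤ bound)
a_3 = 1: 7/4  (≤ bound)
a_4 = 2: 19/11  (> 7, stop)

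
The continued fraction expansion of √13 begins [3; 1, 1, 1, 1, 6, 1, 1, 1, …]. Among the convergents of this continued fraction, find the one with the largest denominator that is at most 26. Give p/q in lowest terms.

18/5

a_0 = 3: 3/1  (≤ bound)
a_1 = 1: 4/1  (≤ bound)
a_2 = 1: 7/2  (≤ bound)
a_3 = 1: 11/3  (≤ bound)
a_4 = 1: 18/5  (≤ bound)
a_5 = 6: 119/33  (> 26, stop)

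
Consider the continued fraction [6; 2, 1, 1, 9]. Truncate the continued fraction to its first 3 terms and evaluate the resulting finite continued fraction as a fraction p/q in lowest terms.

Work from the innermost term outward:
Start with 1.
2 + 1/(1/1) = 2 + 1/1 = 3/1
6 + 1/(3/1) = 6 + 1/3 = 19/3

19/3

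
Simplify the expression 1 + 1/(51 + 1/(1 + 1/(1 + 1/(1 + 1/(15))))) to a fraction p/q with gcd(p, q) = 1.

Start with 15.
1 + 1/(15/1) = 1 + 1/15 = 16/15
1 + 1/(16/15) = 1 + 15/16 = 31/16
1 + 1/(31/16) = 1 + 16/31 = 47/31
51 + 1/(47/31) = 51 + 31/47 = 2428/47
1 + 1/(2428/47) = 1 + 47/2428 = 2475/2428

2475/2428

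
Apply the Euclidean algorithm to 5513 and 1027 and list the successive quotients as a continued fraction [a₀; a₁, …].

[5; 2, 1, 2, 1, 1, 7, 7]

Apply division with remainder until the remainder is 0:
5513 = 5·1027 + 378, so a_0 = 5
1027 = 2·378 + 271, so a_1 = 2
378 = 1·271 + 107, so a_2 = 1
271 = 2·107 + 57, so a_3 = 2
107 = 1·57 + 50, so a_4 = 1
57 = 1·50 + 7, so a_5 = 1
50 = 7·7 + 1, so a_6 = 7
7 = 7·1 + 0, so a_7 = 7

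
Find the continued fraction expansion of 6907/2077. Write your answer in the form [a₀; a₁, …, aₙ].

Repeatedly divide and take the remainder:
⌊6907/2077⌋ = 3, remainder 676
⌊2077/676⌋ = 3, remainder 49
⌊676/49⌋ = 13, remainder 39
⌊49/39⌋ = 1, remainder 10
⌊39/10⌋ = 3, remainder 9
⌊10/9⌋ = 1, remainder 1
⌊9/1⌋ = 9, remainder 0

[3; 3, 13, 1, 3, 1, 9]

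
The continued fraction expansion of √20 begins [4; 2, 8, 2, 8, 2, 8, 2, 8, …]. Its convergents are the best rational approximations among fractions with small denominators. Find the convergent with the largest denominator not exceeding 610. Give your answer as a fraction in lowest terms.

List convergents until the denominator exceeds the bound:
a_0 = 4: 4/1  (≤ bound)
a_1 = 2: 9/2  (≤ bound)
a_2 = 8: 76/17  (≤ bound)
a_3 = 2: 161/36  (≤ bound)
a_4 = 8: 1364/305  (≤ bound)
a_5 = 2: 2889/646  (> 610, stop)

1364/305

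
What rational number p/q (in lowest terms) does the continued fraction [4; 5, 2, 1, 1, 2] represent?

Start with 2.
1 + 1/(2/1) = 1 + 1/2 = 3/2
1 + 1/(3/2) = 1 + 2/3 = 5/3
2 + 1/(5/3) = 2 + 3/5 = 13/5
5 + 1/(13/5) = 5 + 5/13 = 70/13
4 + 1/(70/13) = 4 + 13/70 = 293/70

293/70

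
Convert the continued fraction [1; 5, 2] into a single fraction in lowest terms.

Compute successive convergents:
a_0 = 1: 1/1
a_1 = 5: 6/5
a_2 = 2: 13/11

13/11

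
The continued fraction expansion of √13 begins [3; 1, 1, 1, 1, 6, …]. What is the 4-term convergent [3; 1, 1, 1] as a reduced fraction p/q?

a_0 = 3: 3/1
a_1 = 1: 4/1
a_2 = 1: 7/2
a_3 = 1: 11/3

11/3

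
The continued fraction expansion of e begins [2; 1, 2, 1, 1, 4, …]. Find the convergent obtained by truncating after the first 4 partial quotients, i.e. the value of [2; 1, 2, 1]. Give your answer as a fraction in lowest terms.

11/4

Start with 1.
2 + 1/(1/1) = 2 + 1/1 = 3/1
1 + 1/(3/1) = 1 + 1/3 = 4/3
2 + 1/(4/3) = 2 + 3/4 = 11/4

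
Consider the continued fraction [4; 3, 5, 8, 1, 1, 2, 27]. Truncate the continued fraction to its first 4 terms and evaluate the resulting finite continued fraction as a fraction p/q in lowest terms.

a_0 = 4: 4/1
a_1 = 3: 13/3
a_2 = 5: 69/16
a_3 = 8: 565/131

565/131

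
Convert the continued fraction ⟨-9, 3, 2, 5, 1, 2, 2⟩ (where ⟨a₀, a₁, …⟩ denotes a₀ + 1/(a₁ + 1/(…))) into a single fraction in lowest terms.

a_0 = -9: -9/1
a_1 = 3: -26/3
a_2 = 2: -61/7
a_3 = 5: -331/38
a_4 = 1: -392/45
a_5 = 2: -1115/128
a_6 = 2: -2622/301

-2622/301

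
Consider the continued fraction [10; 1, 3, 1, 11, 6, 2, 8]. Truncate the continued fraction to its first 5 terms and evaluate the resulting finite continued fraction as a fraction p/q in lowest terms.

Build up convergents one term at a time:
a_0 = 10: 10/1
a_1 = 1: 11/1
a_2 = 3: 43/4
a_3 = 1: 54/5
a_4 = 11: 637/59

637/59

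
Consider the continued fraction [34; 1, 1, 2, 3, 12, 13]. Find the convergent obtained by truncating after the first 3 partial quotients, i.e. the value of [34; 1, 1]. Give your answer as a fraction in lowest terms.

69/2

a_0 = 34: 34/1
a_1 = 1: 35/1
a_2 = 1: 69/2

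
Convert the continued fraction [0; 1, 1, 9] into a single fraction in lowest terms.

10/19

Use the convergent recurrence hₖ = aₖ·hₖ₋₁ + hₖ₋₂ (and likewise for the denominators kₖ):
a_0 = 0: 0/1
a_1 = 1: 1/1
a_2 = 1: 1/2
a_3 = 9: 10/19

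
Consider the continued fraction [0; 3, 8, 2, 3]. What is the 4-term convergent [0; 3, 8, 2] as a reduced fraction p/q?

17/53

a_0 = 0: 0/1
a_1 = 3: 1/3
a_2 = 8: 8/25
a_3 = 2: 17/53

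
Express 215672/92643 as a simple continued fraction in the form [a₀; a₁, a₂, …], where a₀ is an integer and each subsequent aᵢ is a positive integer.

[2; 3, 20, 2, 6, 14, 8]

Run the Euclidean algorithm, recording each quotient:
215672 ÷ 92643 → quotient 2, remainder 30386
92643 ÷ 30386 → quotient 3, remainder 1485
30386 ÷ 1485 → quotient 20, remainder 686
1485 ÷ 686 → quotient 2, remainder 113
686 ÷ 113 → quotient 6, remainder 8
113 ÷ 8 → quotient 14, remainder 1
8 ÷ 1 → quotient 8, remainder 0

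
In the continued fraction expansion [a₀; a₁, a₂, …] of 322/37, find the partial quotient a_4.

1

⌊322/37⌋ = 8, remainder 26
⌊37/26⌋ = 1, remainder 11
⌊26/11⌋ = 2, remainder 4
⌊11/4⌋ = 2, remainder 3
⌊4/3⌋ = 1, remainder 1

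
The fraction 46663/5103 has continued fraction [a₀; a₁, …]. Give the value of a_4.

Repeatedly divide and take the remainder:
46663 = 9·5103 + 736, so a_0 = 9
5103 = 6·736 + 687, so a_1 = 6
736 = 1·687 + 49, so a_2 = 1
687 = 14·49 + 1, so a_3 = 14
49 = 49·1 + 0, so a_4 = 49

49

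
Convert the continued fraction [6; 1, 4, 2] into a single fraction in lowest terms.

Start with 2.
4 + 1/(2/1) = 4 + 1/2 = 9/2
1 + 1/(9/2) = 1 + 2/9 = 11/9
6 + 1/(11/9) = 6 + 9/11 = 75/11

75/11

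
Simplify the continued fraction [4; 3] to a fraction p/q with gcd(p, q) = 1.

Use the convergent recurrence hₖ = aₖ·hₖ₋₁ + hₖ₋₂ (and likewise for the denominators kₖ):
a_0 = 4: 4/1
a_1 = 3: 13/3

13/3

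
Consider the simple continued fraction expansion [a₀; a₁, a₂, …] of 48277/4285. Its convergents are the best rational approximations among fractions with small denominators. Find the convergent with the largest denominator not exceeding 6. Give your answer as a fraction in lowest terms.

45/4

a_0 = 11: 11/1  (≤ bound)
a_1 = 3: 34/3  (≤ bound)
a_2 = 1: 45/4  (≤ bound)
a_3 = 3: 169/15  (> 6, stop)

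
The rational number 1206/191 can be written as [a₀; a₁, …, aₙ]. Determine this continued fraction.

Repeatedly divide and take the remainder:
⌊1206/191⌋ = 6, remainder 60
⌊191/60⌋ = 3, remainder 11
⌊60/11⌋ = 5, remainder 5
⌊11/5⌋ = 2, remainder 1
⌊5/1⌋ = 5, remainder 0

[6; 3, 5, 2, 5]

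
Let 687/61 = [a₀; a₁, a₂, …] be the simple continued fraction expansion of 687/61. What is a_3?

⌊687/61⌋ = 11, remainder 16
⌊61/16⌋ = 3, remainder 13
⌊16/13⌋ = 1, remainder 3
⌊13/3⌋ = 4, remainder 1

4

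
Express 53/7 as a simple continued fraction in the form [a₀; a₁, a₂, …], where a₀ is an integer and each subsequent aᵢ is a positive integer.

53 = 7·7 + 4, so a_0 = 7
7 = 1·4 + 3, so a_1 = 1
4 = 1·3 + 1, so a_2 = 1
3 = 3·1 + 0, so a_3 = 3

[7; 1, 1, 3]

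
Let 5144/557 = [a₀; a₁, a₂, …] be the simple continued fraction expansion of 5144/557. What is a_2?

3

⌊5144/557⌋ = 9, remainder 131
⌊557/131⌋ = 4, remainder 33
⌊131/33⌋ = 3, remainder 32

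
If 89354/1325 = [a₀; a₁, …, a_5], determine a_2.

Apply division with remainder until the remainder is 0:
89354 = 67·1325 + 579, so a_0 = 67
1325 = 2·579 + 167, so a_1 = 2
579 = 3·167 + 78, so a_2 = 3

3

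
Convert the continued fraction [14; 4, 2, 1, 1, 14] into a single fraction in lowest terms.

a_0 = 14: 14/1
a_1 = 4: 57/4
a_2 = 2: 128/9
a_3 = 1: 185/13
a_4 = 1: 313/22
a_5 = 14: 4567/321

4567/321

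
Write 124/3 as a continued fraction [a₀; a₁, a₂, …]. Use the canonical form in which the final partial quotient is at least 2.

124 ÷ 3 → quotient 41, remainder 1
3 ÷ 1 → quotient 3, remainder 0

[41; 3]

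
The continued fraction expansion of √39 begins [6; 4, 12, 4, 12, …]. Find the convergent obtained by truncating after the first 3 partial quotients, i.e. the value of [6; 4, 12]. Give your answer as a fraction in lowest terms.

306/49

a_0 = 6: 6/1
a_1 = 4: 25/4
a_2 = 12: 306/49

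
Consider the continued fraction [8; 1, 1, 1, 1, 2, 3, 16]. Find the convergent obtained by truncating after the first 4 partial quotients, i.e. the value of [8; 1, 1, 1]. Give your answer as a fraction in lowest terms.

a_0 = 8: 8/1
a_1 = 1: 9/1
a_2 = 1: 17/2
a_3 = 1: 26/3

26/3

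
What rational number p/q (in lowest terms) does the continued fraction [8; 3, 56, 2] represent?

Start with 2.
56 + 1/(2/1) = 56 + 1/2 = 113/2
3 + 1/(113/2) = 3 + 2/113 = 341/113
8 + 1/(341/113) = 8 + 113/341 = 2841/341

2841/341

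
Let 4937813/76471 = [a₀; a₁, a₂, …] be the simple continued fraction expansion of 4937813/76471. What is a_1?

1

4937813 ÷ 76471 → quotient 64, remainder 43669
76471 ÷ 43669 → quotient 1, remainder 32802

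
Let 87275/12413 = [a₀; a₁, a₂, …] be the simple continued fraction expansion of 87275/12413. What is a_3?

13

87275 = 7·12413 + 384, so a_0 = 7
12413 = 32·384 + 125, so a_1 = 32
384 = 3·125 + 9, so a_2 = 3
125 = 13·9 + 8, so a_3 = 13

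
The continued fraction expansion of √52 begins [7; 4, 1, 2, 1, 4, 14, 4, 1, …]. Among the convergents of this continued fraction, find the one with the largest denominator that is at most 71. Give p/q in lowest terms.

a_0 = 7: 7/1  (≤ bound)
a_1 = 4: 29/4  (≤ bound)
a_2 = 1: 36/5  (≤ bound)
a_3 = 2: 101/14  (≤ bound)
a_4 = 1: 137/19  (≤ bound)
a_5 = 4: 649/90  (> 71, stop)

137/19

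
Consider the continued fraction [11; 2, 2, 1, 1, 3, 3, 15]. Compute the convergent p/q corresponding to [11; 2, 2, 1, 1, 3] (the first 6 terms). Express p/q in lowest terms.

Build up convergents one term at a time:
a_0 = 11: 11/1
a_1 = 2: 23/2
a_2 = 2: 57/5
a_3 = 1: 80/7
a_4 = 1: 137/12
a_5 = 3: 491/43

491/43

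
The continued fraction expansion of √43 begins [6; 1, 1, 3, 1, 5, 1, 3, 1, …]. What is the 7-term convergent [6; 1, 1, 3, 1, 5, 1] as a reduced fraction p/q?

Work from the innermost term outward:
Start with 1.
5 + 1/(1/1) = 5 + 1/1 = 6/1
1 + 1/(6/1) = 1 + 1/6 = 7/6
3 + 1/(7/6) = 3 + 6/7 = 27/7
1 + 1/(27/7) = 1 + 7/27 = 34/27
1 + 1/(34/27) = 1 + 27/34 = 61/34
6 + 1/(61/34) = 6 + 34/61 = 400/61

400/61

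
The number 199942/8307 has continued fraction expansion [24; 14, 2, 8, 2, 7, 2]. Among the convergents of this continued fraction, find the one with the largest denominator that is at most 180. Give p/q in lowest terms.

698/29

a_0 = 24: 24/1  (≤ bound)
a_1 = 14: 337/14  (≤ bound)
a_2 = 2: 698/29  (≤ bound)
a_3 = 8: 5921/246  (> 180, stop)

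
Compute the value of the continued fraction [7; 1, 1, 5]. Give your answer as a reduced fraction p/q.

Starting at the tail and folding back:
Start with 5.
1 + 1/(5/1) = 1 + 1/5 = 6/5
1 + 1/(6/5) = 1 + 5/6 = 11/6
7 + 1/(11/6) = 7 + 6/11 = 83/11

83/11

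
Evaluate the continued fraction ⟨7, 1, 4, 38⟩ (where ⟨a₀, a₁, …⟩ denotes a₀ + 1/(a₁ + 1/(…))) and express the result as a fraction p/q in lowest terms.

Start with 38.
4 + 1/(38/1) = 4 + 1/38 = 153/38
1 + 1/(153/38) = 1 + 38/153 = 191/153
7 + 1/(191/153) = 7 + 153/191 = 1490/191

1490/191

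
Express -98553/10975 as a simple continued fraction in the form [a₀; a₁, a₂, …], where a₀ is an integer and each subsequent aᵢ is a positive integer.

-98553 ÷ 10975 → quotient -9, remainder 222
10975 ÷ 222 → quotient 49, remainder 97
222 ÷ 97 → quotient 2, remainder 28
97 ÷ 28 → quotient 3, remainder 13
28 ÷ 13 → quotient 2, remainder 2
13 ÷ 2 → quotient 6, remainder 1
2 ÷ 1 → quotient 2, remainder 0

[-9; 49, 2, 3, 2, 6, 2]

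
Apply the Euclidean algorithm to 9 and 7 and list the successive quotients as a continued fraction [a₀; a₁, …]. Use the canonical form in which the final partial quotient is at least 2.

Repeatedly divide and take the remainder:
9 = 1·7 + 2, so a_0 = 1
7 = 3·2 + 1, so a_1 = 3
2 = 2·1 + 0, so a_2 = 2

[1; 3, 2]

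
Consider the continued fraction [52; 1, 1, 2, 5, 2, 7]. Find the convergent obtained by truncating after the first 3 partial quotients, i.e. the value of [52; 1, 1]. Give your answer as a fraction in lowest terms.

105/2

Compute successive convergents:
a_0 = 52: 52/1
a_1 = 1: 53/1
a_2 = 1: 105/2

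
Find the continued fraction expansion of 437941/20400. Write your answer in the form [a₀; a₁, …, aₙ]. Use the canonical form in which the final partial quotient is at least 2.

Apply division with remainder until the remainder is 0:
⌊437941/20400⌋ = 21, remainder 9541
⌊20400/9541⌋ = 2, remainder 1318
⌊9541/1318⌋ = 7, remainder 315
⌊1318/315⌋ = 4, remainder 58
⌊315/58⌋ = 5, remainder 25
⌊58/25⌋ = 2, remainder 8
⌊25/8⌋ = 3, remainder 1
⌊8/1⌋ = 8, remainder 0

[21; 2, 7, 4, 5, 2, 3, 8]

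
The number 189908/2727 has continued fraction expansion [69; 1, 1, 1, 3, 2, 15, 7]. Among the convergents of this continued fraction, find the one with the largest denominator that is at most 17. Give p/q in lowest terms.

766/11

a_0 = 69: 69/1  (≤ bound)
a_1 = 1: 70/1  (≤ bound)
a_2 = 1: 139/2  (≤ bound)
a_3 = 1: 209/3  (≤ bound)
a_4 = 3: 766/11  (≤ bound)
a_5 = 2: 1741/25  (> 17, stop)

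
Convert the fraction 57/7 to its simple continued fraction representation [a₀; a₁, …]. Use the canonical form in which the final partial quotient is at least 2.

⌊57/7⌋ = 8, remainder 1
⌊7/1⌋ = 7, remainder 0

[8; 7]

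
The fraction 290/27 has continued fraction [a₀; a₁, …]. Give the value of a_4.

6

⌊290/27⌋ = 10, remainder 20
⌊27/20⌋ = 1, remainder 7
⌊20/7⌋ = 2, remainder 6
⌊7/6⌋ = 1, remainder 1
⌊6/1⌋ = 6, remainder 0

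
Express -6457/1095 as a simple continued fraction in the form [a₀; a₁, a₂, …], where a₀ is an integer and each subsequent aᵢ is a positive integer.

[-6; 9, 1, 2, 4, 2, 1, 2]

Apply division with remainder until the remainder is 0:
-6457 ÷ 1095 → quotient -6, remainder 113
1095 ÷ 113 → quotient 9, remainder 78
113 ÷ 78 → quotient 1, remainder 35
78 ÷ 35 → quotient 2, remainder 8
35 ÷ 8 → quotient 4, remainder 3
8 ÷ 3 → quotient 2, remainder 2
3 ÷ 2 → quotient 1, remainder 1
2 ÷ 1 → quotient 2, remainder 0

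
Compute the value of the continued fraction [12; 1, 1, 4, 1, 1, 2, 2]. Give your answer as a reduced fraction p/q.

Starting at the tail and folding back:
Start with 2.
2 + 1/(2/1) = 2 + 1/2 = 5/2
1 + 1/(5/2) = 1 + 2/5 = 7/5
1 + 1/(7/5) = 1 + 5/7 = 12/7
4 + 1/(12/7) = 4 + 7/12 = 55/12
1 + 1/(55/12) = 1 + 12/55 = 67/55
1 + 1/(67/55) = 1 + 55/67 = 122/67
12 + 1/(122/67) = 12 + 67/122 = 1531/122

1531/122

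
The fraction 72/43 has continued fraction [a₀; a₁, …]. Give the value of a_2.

2

Run the Euclidean algorithm, recording each quotient:
72 ÷ 43 → quotient 1, remainder 29
43 ÷ 29 → quotient 1, remainder 14
29 ÷ 14 → quotient 2, remainder 1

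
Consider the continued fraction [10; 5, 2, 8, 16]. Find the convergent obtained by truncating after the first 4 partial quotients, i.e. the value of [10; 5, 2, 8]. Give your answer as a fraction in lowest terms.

947/93

Collapse the nested fraction from the inside out:
Start with 8.
2 + 1/(8/1) = 2 + 1/8 = 17/8
5 + 1/(17/8) = 5 + 8/17 = 93/17
10 + 1/(93/17) = 10 + 17/93 = 947/93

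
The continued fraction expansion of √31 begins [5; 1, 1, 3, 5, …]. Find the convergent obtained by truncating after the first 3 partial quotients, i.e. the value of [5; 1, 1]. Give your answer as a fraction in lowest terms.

Start with 1.
1 + 1/(1/1) = 1 + 1/1 = 2/1
5 + 1/(2/1) = 5 + 1/2 = 11/2

11/2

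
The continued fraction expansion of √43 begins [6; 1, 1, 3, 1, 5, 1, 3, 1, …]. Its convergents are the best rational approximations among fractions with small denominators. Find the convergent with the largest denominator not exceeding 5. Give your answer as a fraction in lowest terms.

13/2

a_0 = 6: 6/1  (≤ bound)
a_1 = 1: 7/1  (≤ bound)
a_2 = 1: 13/2  (≤ bound)
a_3 = 3: 46/7  (> 5, stop)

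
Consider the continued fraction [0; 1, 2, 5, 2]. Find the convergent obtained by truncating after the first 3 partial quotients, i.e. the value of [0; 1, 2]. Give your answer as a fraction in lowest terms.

Start with 2.
1 + 1/(2/1) = 1 + 1/2 = 3/2
0 + 1/(3/2) = 0 + 2/3 = 2/3

2/3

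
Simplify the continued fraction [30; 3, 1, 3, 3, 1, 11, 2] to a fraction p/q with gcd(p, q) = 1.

47517/1570

Work from the innermost term outward:
Start with 2.
11 + 1/(2/1) = 11 + 1/2 = 23/2
1 + 1/(23/2) = 1 + 2/23 = 25/23
3 + 1/(25/23) = 3 + 23/25 = 98/25
3 + 1/(98/25) = 3 + 25/98 = 319/98
1 + 1/(319/98) = 1 + 98/319 = 417/319
3 + 1/(417/319) = 3 + 319/417 = 1570/417
30 + 1/(1570/417) = 30 + 417/1570 = 47517/1570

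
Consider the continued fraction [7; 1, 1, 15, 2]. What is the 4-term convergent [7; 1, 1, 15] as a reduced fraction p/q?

233/31

Compute successive convergents:
a_0 = 7: 7/1
a_1 = 1: 8/1
a_2 = 1: 15/2
a_3 = 15: 233/31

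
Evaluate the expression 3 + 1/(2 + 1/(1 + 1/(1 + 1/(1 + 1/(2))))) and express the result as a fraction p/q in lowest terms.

71/21

a_0 = 3: 3/1
a_1 = 2: 7/2
a_2 = 1: 10/3
a_3 = 1: 17/5
a_4 = 1: 27/8
a_5 = 2: 71/21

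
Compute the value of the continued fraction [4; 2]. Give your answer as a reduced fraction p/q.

9/2

Compute successive convergents:
a_0 = 4: 4/1
a_1 = 2: 9/2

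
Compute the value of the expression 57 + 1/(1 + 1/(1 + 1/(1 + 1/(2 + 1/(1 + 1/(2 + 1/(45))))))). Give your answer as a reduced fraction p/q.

Start with 45.
2 + 1/(45/1) = 2 + 1/45 = 91/45
1 + 1/(91/45) = 1 + 45/91 = 136/91
2 + 1/(136/91) = 2 + 91/136 = 363/136
1 + 1/(363/136) = 1 + 136/363 = 499/363
1 + 1/(499/363) = 1 + 363/499 = 862/499
1 + 1/(862/499) = 1 + 499/862 = 1361/862
57 + 1/(1361/862) = 57 + 862/1361 = 78439/1361

78439/1361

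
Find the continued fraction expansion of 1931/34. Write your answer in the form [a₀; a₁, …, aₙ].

[56; 1, 3, 1, 6]

Apply division with remainder until the remainder is 0:
1931 = 56·34 + 27, so a_0 = 56
34 = 1·27 + 7, so a_1 = 1
27 = 3·7 + 6, so a_2 = 3
7 = 1·6 + 1, so a_3 = 1
6 = 6·1 + 0, so a_4 = 6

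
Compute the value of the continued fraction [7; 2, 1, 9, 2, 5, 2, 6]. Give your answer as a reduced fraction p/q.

Build up convergents one term at a time:
a_0 = 7: 7/1
a_1 = 2: 15/2
a_2 = 1: 22/3
a_3 = 9: 213/29
a_4 = 2: 448/61
a_5 = 5: 2453/334
a_6 = 2: 5354/729
a_7 = 6: 34577/4708

34577/4708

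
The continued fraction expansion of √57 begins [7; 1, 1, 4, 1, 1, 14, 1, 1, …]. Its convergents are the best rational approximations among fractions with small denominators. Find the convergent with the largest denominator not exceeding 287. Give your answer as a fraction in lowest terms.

a_0 = 7: 7/1  (≤ bound)
a_1 = 1: 8/1  (≤ bound)
a_2 = 1: 15/2  (≤ bound)
a_3 = 4: 68/9  (≤ bound)
a_4 = 1: 83/11  (≤ bound)
a_5 = 1: 151/20  (≤ bound)
a_6 = 14: 2197/291  (> 287, stop)

151/20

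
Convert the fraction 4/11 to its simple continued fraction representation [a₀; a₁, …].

[0; 2, 1, 3]

4 ÷ 11 → quotient 0, remainder 4
11 ÷ 4 → quotient 2, remainder 3
4 ÷ 3 → quotient 1, remainder 1
3 ÷ 1 → quotient 3, remainder 0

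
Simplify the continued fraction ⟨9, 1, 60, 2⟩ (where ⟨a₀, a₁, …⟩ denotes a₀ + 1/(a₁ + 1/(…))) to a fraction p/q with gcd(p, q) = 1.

1228/123

Compute successive convergents:
a_0 = 9: 9/1
a_1 = 1: 10/1
a_2 = 60: 609/61
a_3 = 2: 1228/123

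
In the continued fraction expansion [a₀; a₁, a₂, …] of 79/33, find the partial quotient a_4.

6

Run the Euclidean algorithm, recording each quotient:
79 = 2·33 + 13, so a_0 = 2
33 = 2·13 + 7, so a_1 = 2
13 = 1·7 + 6, so a_2 = 1
7 = 1·6 + 1, so a_3 = 1
6 = 6·1 + 0, so a_4 = 6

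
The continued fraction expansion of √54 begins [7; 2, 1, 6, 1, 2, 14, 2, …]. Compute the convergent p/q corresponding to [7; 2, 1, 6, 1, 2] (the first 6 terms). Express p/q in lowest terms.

485/66

Work from the innermost term outward:
Start with 2.
1 + 1/(2/1) = 1 + 1/2 = 3/2
6 + 1/(3/2) = 6 + 2/3 = 20/3
1 + 1/(20/3) = 1 + 3/20 = 23/20
2 + 1/(23/20) = 2 + 20/23 = 66/23
7 + 1/(66/23) = 7 + 23/66 = 485/66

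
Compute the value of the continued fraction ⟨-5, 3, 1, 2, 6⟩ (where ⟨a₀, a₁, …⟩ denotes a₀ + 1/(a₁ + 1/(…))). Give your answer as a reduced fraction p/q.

-331/70

a_0 = -5: -5/1
a_1 = 3: -14/3
a_2 = 1: -19/4
a_3 = 2: -52/11
a_4 = 6: -331/70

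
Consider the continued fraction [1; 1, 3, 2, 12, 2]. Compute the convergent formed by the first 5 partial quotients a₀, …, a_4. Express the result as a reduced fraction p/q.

a_0 = 1: 1/1
a_1 = 1: 2/1
a_2 = 3: 7/4
a_3 = 2: 16/9
a_4 = 12: 199/112

199/112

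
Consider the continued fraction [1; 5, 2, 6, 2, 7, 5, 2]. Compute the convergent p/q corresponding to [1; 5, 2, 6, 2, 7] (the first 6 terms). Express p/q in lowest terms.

Starting at the tail and folding back:
Start with 7.
2 + 1/(7/1) = 2 + 1/7 = 15/7
6 + 1/(15/7) = 6 + 7/15 = 97/15
2 + 1/(97/15) = 2 + 15/97 = 209/97
5 + 1/(209/97) = 5 + 97/209 = 1142/209
1 + 1/(1142/209) = 1 + 209/1142 = 1351/1142

1351/1142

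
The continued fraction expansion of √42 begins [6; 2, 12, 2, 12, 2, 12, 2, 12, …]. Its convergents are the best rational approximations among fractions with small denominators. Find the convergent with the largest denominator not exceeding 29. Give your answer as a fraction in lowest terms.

a_0 = 6: 6/1  (≤ bound)
a_1 = 2: 13/2  (≤ bound)
a_2 = 12: 162/25  (≤ bound)
a_3 = 2: 337/52  (> 29, stop)

162/25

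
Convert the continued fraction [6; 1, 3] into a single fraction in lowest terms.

27/4

a_0 = 6: 6/1
a_1 = 1: 7/1
a_2 = 3: 27/4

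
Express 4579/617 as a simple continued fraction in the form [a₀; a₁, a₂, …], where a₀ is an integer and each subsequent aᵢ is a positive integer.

⌊4579/617⌋ = 7, remainder 260
⌊617/260⌋ = 2, remainder 97
⌊260/97⌋ = 2, remainder 66
⌊97/66⌋ = 1, remainder 31
⌊66/31⌋ = 2, remainder 4
⌊31/4⌋ = 7, remainder 3
⌊4/3⌋ = 1, remainder 1
⌊3/1⌋ = 3, remainder 0

[7; 2, 2, 1, 2, 7, 1, 3]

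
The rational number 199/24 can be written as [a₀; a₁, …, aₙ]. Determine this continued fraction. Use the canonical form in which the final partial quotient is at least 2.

199 = 8·24 + 7, so a_0 = 8
24 = 3·7 + 3, so a_1 = 3
7 = 2·3 + 1, so a_2 = 2
3 = 3·1 + 0, so a_3 = 3

[8; 3, 2, 3]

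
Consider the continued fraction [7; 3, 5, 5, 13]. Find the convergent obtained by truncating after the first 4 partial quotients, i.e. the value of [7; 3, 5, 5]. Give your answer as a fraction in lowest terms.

Collapse the nested fraction from the inside out:
Start with 5.
5 + 1/(5/1) = 5 + 1/5 = 26/5
3 + 1/(26/5) = 3 + 5/26 = 83/26
7 + 1/(83/26) = 7 + 26/83 = 607/83

607/83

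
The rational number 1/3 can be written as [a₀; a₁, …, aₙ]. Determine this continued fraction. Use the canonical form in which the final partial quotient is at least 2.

[0; 3]

Run the Euclidean algorithm, recording each quotient:
1 ÷ 3 → quotient 0, remainder 1
3 ÷ 1 → quotient 3, remainder 0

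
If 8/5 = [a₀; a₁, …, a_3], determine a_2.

1

⌊8/5⌋ = 1, remainder 3
⌊5/3⌋ = 1, remainder 2
⌊3/2⌋ = 1, remainder 1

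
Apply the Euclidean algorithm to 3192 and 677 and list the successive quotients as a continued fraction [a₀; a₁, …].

3192 ÷ 677 → quotient 4, remainder 484
677 ÷ 484 → quotient 1, remainder 193
484 ÷ 193 → quotient 2, remainder 98
193 ÷ 98 → quotient 1, remainder 95
98 ÷ 95 → quotient 1, remainder 3
95 ÷ 3 → quotient 31, remainder 2
3 ÷ 2 → quotient 1, remainder 1
2 ÷ 1 → quotient 2, remainder 0

[4; 1, 2, 1, 1, 31, 1, 2]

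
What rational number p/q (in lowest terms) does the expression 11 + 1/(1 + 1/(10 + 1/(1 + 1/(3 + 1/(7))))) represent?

Starting at the tail and folding back:
Start with 7.
3 + 1/(7/1) = 3 + 1/7 = 22/7
1 + 1/(22/7) = 1 + 7/22 = 29/22
10 + 1/(29/22) = 10 + 22/29 = 312/29
1 + 1/(312/29) = 1 + 29/312 = 341/312
11 + 1/(341/312) = 11 + 312/341 = 4063/341

4063/341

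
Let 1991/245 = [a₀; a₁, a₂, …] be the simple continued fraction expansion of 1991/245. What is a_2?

1

Apply division with remainder until the remainder is 0:
⌊1991/245⌋ = 8, remainder 31
⌊245/31⌋ = 7, remainder 28
⌊31/28⌋ = 1, remainder 3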